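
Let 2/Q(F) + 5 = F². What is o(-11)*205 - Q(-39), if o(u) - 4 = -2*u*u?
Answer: -36982821/758 ≈ -48790.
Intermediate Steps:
Q(F) = 2/(-5 + F²)
o(u) = 4 - 2*u² (o(u) = 4 - 2*u*u = 4 - 2*u²)
o(-11)*205 - Q(-39) = (4 - 2*(-11)²)*205 - 2/(-5 + (-39)²) = (4 - 2*121)*205 - 2/(-5 + 1521) = (4 - 242)*205 - 2/1516 = -238*205 - 2/1516 = -48790 - 1*1/758 = -48790 - 1/758 = -36982821/758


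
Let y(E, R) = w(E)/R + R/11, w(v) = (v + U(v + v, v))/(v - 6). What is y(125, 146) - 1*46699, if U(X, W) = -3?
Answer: -4461147370/95557 ≈ -46686.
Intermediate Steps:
w(v) = (-3 + v)/(-6 + v) (w(v) = (v - 3)/(v - 6) = (-3 + v)/(-6 + v))
y(E, R) = R/11 + (-3 + E)/(R*(-6 + E)) (y(E, R) = ((-3 + E)/(-6 + E))/R + R/11 = (-3 + E)/(R*(-6 + E)) + R*(1/11) = (-3 + E)/(R*(-6 + E)) + R/11 = R/11 + (-3 + E)/(R*(-6 + E)))
y(125, 146) - 1*46699 = (-3 + 125 + (1/11)*146²*(-6 + 125))/(146*(-6 + 125)) - 1*46699 = (1/146)*(-3 + 125 + (1/11)*21316*119)/119 - 46699 = (1/146)*(1/119)*(-3 + 125 + 2536604/11) - 46699 = (1/146)*(1/119)*(2537946/11) - 46699 = 1268973/95557 - 46699 = -4461147370/95557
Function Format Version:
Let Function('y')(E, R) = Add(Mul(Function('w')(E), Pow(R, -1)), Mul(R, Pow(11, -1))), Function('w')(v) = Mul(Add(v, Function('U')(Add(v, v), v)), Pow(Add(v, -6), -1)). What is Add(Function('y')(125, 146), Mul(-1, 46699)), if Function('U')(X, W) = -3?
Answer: Rational(-4461147370, 95557) ≈ -46686.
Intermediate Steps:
Function('w')(v) = Mul(Pow(Add(-6, v), -1), Add(-3, v)) (Function('w')(v) = Mul(Add(v, -3), Pow(Add(v, -6), -1)) = Mul(Add(-3, v), Pow(Add(-6, v), -1)) = Mul(Pow(Add(-6, v), -1), Add(-3, v)))
Function('y')(E, R) = Add(Mul(Rational(1, 11), R), Mul(Pow(R, -1), Pow(Add(-6, E), -1), Add(-3, E))) (Function('y')(E, R) = Add(Mul(Mul(Pow(Add(-6, E), -1), Add(-3, E)), Pow(R, -1)), Mul(R, Pow(11, -1))) = Add(Mul(Pow(R, -1), Pow(Add(-6, E), -1), Add(-3, E)), Mul(R, Rational(1, 11))) = Add(Mul(Pow(R, -1), Pow(Add(-6, E), -1), Add(-3, E)), Mul(Rational(1, 11), R)) = Add(Mul(Rational(1, 11), R), Mul(Pow(R, -1), Pow(Add(-6, E), -1), Add(-3, E))))
Add(Function('y')(125, 146), Mul(-1, 46699)) = Add(Mul(Pow(146, -1), Pow(Add(-6, 125), -1), Add(-3, 125, Mul(Rational(1, 11), Pow(146, 2), Add(-6, 125)))), Mul(-1, 46699)) = Add(Mul(Rational(1, 146), Pow(119, -1), Add(-3, 125, Mul(Rational(1, 11), 21316, 119))), -46699) = Add(Mul(Rational(1, 146), Rational(1, 119), Add(-3, 125, Rational(2536604, 11))), -46699) = Add(Mul(Rational(1, 146), Rational(1, 119), Rational(2537946, 11)), -46699) = Add(Rational(1268973, 95557), -46699) = Rational(-4461147370, 95557)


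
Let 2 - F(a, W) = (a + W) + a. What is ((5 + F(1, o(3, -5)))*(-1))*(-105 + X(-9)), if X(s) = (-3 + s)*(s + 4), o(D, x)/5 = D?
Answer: -450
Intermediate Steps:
o(D, x) = 5*D
F(a, W) = 2 - W - 2*a (F(a, W) = 2 - ((a + W) + a) = 2 - ((W + a) + a) = 2 - (W + 2*a) = 2 + (-W - 2*a) = 2 - W - 2*a)
X(s) = (-3 + s)*(4 + s)
((5 + F(1, o(3, -5)))*(-1))*(-105 + X(-9)) = ((5 + (2 - 5*3 - 2*1))*(-1))*(-105 + (-12 - 9 + (-9)²)) = ((5 + (2 - 1*15 - 2))*(-1))*(-105 + (-12 - 9 + 81)) = ((5 + (2 - 15 - 2))*(-1))*(-105 + 60) = ((5 - 15)*(-1))*(-45) = -10*(-1)*(-45) = 10*(-45) = -450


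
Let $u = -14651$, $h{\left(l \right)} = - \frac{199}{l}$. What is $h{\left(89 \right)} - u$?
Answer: $\frac{1303740}{89} \approx 14649.0$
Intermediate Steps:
$h{\left(89 \right)} - u = - \frac{199}{89} - -14651 = \left(-199\right) \frac{1}{89} + 14651 = - \frac{199}{89} + 14651 = \frac{1303740}{89}$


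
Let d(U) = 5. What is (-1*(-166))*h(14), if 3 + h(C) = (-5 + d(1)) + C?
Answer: 1826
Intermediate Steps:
h(C) = -3 + C (h(C) = -3 + ((-5 + 5) + C) = -3 + (0 + C) = -3 + C)
(-1*(-166))*h(14) = (-1*(-166))*(-3 + 14) = 166*11 = 1826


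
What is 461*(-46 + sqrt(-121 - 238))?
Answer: -21206 + 461*I*sqrt(359) ≈ -21206.0 + 8734.7*I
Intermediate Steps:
461*(-46 + sqrt(-121 - 238)) = 461*(-46 + sqrt(-359)) = 461*(-46 + I*sqrt(359)) = -21206 + 461*I*sqrt(359)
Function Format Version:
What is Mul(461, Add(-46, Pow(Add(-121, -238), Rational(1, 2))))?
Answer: Add(-21206, Mul(461, I, Pow(359, Rational(1, 2)))) ≈ Add(-21206., Mul(8734.7, I))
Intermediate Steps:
Mul(461, Add(-46, Pow(Add(-121, -238), Rational(1, 2)))) = Mul(461, Add(-46, Pow(-359, Rational(1, 2)))) = Mul(461, Add(-46, Mul(I, Pow(359, Rational(1, 2))))) = Add(-21206, Mul(461, I, Pow(359, Rational(1, 2))))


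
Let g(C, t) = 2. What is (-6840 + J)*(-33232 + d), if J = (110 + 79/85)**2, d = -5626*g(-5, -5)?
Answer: -1756541531844/7225 ≈ -2.4312e+8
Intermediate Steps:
d = -11252 (d = -5626*2 = -11252)
J = 88906041/7225 (J = (110 + 79*(1/85))**2 = (110 + 79/85)**2 = (9429/85)**2 = 88906041/7225 ≈ 12305.)
(-6840 + J)*(-33232 + d) = (-6840 + 88906041/7225)*(-33232 - 11252) = (39487041/7225)*(-44484) = -1756541531844/7225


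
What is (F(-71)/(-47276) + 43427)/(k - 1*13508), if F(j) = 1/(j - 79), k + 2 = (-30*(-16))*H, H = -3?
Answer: -307958227801/106016430000 ≈ -2.9048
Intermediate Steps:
k = -1442 (k = -2 - 30*(-16)*(-3) = -2 + 480*(-3) = -2 - 1440 = -1442)
F(j) = 1/(-79 + j)
(F(-71)/(-47276) + 43427)/(k - 1*13508) = (1/(-79 - 71*(-47276)) + 43427)/(-1442 - 1*13508) = (-1/47276/(-150) + 43427)/(-1442 - 13508) = (-1/150*(-1/47276) + 43427)/(-14950) = (1/7091400 + 43427)*(-1/14950) = (307958227801/7091400)*(-1/14950) = -307958227801/106016430000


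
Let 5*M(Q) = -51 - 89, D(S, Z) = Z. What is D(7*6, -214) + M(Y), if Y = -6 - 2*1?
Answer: -242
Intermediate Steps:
Y = -8 (Y = -6 - 2 = -8)
M(Q) = -28 (M(Q) = (-51 - 89)/5 = (1/5)*(-140) = -28)
D(7*6, -214) + M(Y) = -214 - 28 = -242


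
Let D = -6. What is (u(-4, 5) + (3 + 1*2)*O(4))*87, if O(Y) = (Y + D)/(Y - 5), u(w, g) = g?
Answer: 1305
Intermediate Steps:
O(Y) = (-6 + Y)/(-5 + Y) (O(Y) = (Y - 6)/(Y - 5) = (-6 + Y)/(-5 + Y))
(u(-4, 5) + (3 + 1*2)*O(4))*87 = (5 + (3 + 1*2)*((-6 + 4)/(-5 + 4)))*87 = (5 + (3 + 2)*(-2/(-1)))*87 = (5 + 5*(-1*(-2)))*87 = (5 + 5*2)*87 = (5 + 10)*87 = 15*87 = 1305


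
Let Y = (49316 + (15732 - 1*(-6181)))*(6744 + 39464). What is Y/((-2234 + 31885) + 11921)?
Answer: 43307232/547 ≈ 79172.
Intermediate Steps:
Y = 3291349632 (Y = (49316 + (15732 + 6181))*46208 = (49316 + 21913)*46208 = 71229*46208 = 3291349632)
Y/((-2234 + 31885) + 11921) = 3291349632/((-2234 + 31885) + 11921) = 3291349632/(29651 + 11921) = 3291349632/41572 = 3291349632*(1/41572) = 43307232/547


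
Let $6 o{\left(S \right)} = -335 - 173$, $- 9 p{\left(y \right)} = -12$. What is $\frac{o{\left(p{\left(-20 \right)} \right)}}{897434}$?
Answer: $- \frac{127}{1346151} \approx -9.4343 \cdot 10^{-5}$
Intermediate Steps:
$p{\left(y \right)} = \frac{4}{3}$ ($p{\left(y \right)} = \left(- \frac{1}{9}\right) \left(-12\right) = \frac{4}{3}$)
$o{\left(S \right)} = - \frac{254}{3}$ ($o{\left(S \right)} = \frac{-335 - 173}{6} = \frac{1}{6} \left(-508\right) = - \frac{254}{3}$)
$\frac{o{\left(p{\left(-20 \right)} \right)}}{897434} = - \frac{254}{3 \cdot 897434} = \left(- \frac{254}{3}\right) \frac{1}{897434} = - \frac{127}{1346151}$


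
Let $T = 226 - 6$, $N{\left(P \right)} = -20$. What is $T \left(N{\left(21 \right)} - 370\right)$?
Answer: $-85800$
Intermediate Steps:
$T = 220$
$T \left(N{\left(21 \right)} - 370\right) = 220 \left(-20 - 370\right) = 220 \left(-390\right) = -85800$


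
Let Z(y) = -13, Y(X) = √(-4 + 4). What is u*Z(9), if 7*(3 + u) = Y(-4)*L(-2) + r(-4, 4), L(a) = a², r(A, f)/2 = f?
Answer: 169/7 ≈ 24.143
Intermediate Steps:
r(A, f) = 2*f
Y(X) = 0 (Y(X) = √0 = 0)
u = -13/7 (u = -3 + (0*(-2)² + 2*4)/7 = -3 + (0*4 + 8)/7 = -3 + (0 + 8)/7 = -3 + (⅐)*8 = -3 + 8/7 = -13/7 ≈ -1.8571)
u*Z(9) = -13/7*(-13) = 169/7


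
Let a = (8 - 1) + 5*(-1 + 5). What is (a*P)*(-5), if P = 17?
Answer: -2295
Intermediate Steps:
a = 27 (a = 7 + 5*4 = 7 + 20 = 27)
(a*P)*(-5) = (27*17)*(-5) = 459*(-5) = -2295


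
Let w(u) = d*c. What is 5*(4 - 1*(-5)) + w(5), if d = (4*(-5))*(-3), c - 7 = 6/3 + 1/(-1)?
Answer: 525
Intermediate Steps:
c = 8 (c = 7 + (6/3 + 1/(-1)) = 7 + (6*(1/3) + 1*(-1)) = 7 + (2 - 1) = 7 + 1 = 8)
d = 60 (d = -20*(-3) = 60)
w(u) = 480 (w(u) = 60*8 = 480)
5*(4 - 1*(-5)) + w(5) = 5*(4 - 1*(-5)) + 480 = 5*(4 + 5) + 480 = 5*9 + 480 = 45 + 480 = 525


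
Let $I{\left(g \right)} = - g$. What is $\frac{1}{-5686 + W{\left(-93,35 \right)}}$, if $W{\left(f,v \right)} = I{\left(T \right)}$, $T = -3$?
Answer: $- \frac{1}{5683} \approx -0.00017596$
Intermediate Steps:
$W{\left(f,v \right)} = 3$ ($W{\left(f,v \right)} = \left(-1\right) \left(-3\right) = 3$)
$\frac{1}{-5686 + W{\left(-93,35 \right)}} = \frac{1}{-5686 + 3} = \frac{1}{-5683} = - \frac{1}{5683}$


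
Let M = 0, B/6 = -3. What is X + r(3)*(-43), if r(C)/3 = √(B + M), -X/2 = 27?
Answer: -54 - 387*I*√2 ≈ -54.0 - 547.3*I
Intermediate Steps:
X = -54 (X = -2*27 = -54)
B = -18 (B = 6*(-3) = -18)
r(C) = 9*I*√2 (r(C) = 3*√(-18 + 0) = 3*√(-18) = 3*(3*I*√2) = 9*I*√2)
X + r(3)*(-43) = -54 + (9*I*√2)*(-43) = -54 - 387*I*√2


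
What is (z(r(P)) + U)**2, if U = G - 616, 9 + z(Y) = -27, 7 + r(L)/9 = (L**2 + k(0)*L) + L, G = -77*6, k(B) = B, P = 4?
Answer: 1240996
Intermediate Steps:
G = -462
r(L) = -63 + 9*L + 9*L**2 (r(L) = -63 + 9*((L**2 + 0*L) + L) = -63 + 9*((L**2 + 0) + L) = -63 + 9*(L**2 + L) = -63 + 9*(L + L**2) = -63 + (9*L + 9*L**2) = -63 + 9*L + 9*L**2)
z(Y) = -36 (z(Y) = -9 - 27 = -36)
U = -1078 (U = -462 - 616 = -1078)
(z(r(P)) + U)**2 = (-36 - 1078)**2 = (-1114)**2 = 1240996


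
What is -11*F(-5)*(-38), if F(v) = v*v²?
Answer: -52250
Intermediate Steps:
F(v) = v³
-11*F(-5)*(-38) = -11*(-5)³*(-38) = -11*(-125)*(-38) = 1375*(-38) = -52250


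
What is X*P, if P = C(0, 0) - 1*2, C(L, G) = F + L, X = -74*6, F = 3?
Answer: -444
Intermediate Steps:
X = -444
C(L, G) = 3 + L
P = 1 (P = (3 + 0) - 1*2 = 3 - 2 = 1)
X*P = -444*1 = -444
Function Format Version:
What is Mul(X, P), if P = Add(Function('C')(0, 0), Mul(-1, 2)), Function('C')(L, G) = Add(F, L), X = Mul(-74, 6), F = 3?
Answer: -444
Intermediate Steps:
X = -444
Function('C')(L, G) = Add(3, L)
P = 1 (P = Add(Add(3, 0), Mul(-1, 2)) = Add(3, -2) = 1)
Mul(X, P) = Mul(-444, 1) = -444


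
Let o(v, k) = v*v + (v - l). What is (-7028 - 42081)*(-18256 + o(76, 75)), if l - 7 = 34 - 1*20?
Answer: 610179325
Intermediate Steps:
l = 21 (l = 7 + (34 - 1*20) = 7 + (34 - 20) = 7 + 14 = 21)
o(v, k) = -21 + v + v² (o(v, k) = v*v + (v - 1*21) = v² + (v - 21) = v² + (-21 + v) = -21 + v + v²)
(-7028 - 42081)*(-18256 + o(76, 75)) = (-7028 - 42081)*(-18256 + (-21 + 76 + 76²)) = -49109*(-18256 + (-21 + 76 + 5776)) = -49109*(-18256 + 5831) = -49109*(-12425) = 610179325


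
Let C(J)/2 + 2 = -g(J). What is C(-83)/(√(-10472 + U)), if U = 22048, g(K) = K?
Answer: 81*√2894/2894 ≈ 1.5057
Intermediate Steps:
C(J) = -4 - 2*J (C(J) = -4 + 2*(-J) = -4 - 2*J)
C(-83)/(√(-10472 + U)) = (-4 - 2*(-83))/(√(-10472 + 22048)) = (-4 + 166)/(√11576) = 162/((2*√2894)) = 162*(√2894/5788) = 81*√2894/2894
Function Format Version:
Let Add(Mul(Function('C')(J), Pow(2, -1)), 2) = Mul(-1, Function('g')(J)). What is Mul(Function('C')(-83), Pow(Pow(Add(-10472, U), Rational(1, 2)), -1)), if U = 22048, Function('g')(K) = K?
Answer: Mul(Rational(81, 2894), Pow(2894, Rational(1, 2))) ≈ 1.5057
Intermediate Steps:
Function('C')(J) = Add(-4, Mul(-2, J)) (Function('C')(J) = Add(-4, Mul(2, Mul(-1, J))) = Add(-4, Mul(-2, J)))
Mul(Function('C')(-83), Pow(Pow(Add(-10472, U), Rational(1, 2)), -1)) = Mul(Add(-4, Mul(-2, -83)), Pow(Pow(Add(-10472, 22048), Rational(1, 2)), -1)) = Mul(Add(-4, 166), Pow(Pow(11576, Rational(1, 2)), -1)) = Mul(162, Pow(Mul(2, Pow(2894, Rational(1, 2))), -1)) = Mul(162, Mul(Rational(1, 5788), Pow(2894, Rational(1, 2)))) = Mul(Rational(81, 2894), Pow(2894, Rational(1, 2)))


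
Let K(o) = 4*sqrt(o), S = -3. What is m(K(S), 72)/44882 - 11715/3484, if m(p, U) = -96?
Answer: -263063547/78184444 ≈ -3.3647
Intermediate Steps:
m(K(S), 72)/44882 - 11715/3484 = -96/44882 - 11715/3484 = -96*1/44882 - 11715*1/3484 = -48/22441 - 11715/3484 = -263063547/78184444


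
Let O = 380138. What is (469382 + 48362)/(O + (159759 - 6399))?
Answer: 258872/266749 ≈ 0.97047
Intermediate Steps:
(469382 + 48362)/(O + (159759 - 6399)) = (469382 + 48362)/(380138 + (159759 - 6399)) = 517744/(380138 + 153360) = 517744/533498 = 517744*(1/533498) = 258872/266749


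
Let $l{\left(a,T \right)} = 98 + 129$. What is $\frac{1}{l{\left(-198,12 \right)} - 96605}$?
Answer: $- \frac{1}{96378} \approx -1.0376 \cdot 10^{-5}$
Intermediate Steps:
$l{\left(a,T \right)} = 227$
$\frac{1}{l{\left(-198,12 \right)} - 96605} = \frac{1}{227 - 96605} = \frac{1}{-96378} = - \frac{1}{96378}$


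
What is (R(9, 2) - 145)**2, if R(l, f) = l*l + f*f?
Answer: 3600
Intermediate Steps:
R(l, f) = f**2 + l**2 (R(l, f) = l**2 + f**2 = f**2 + l**2)
(R(9, 2) - 145)**2 = ((2**2 + 9**2) - 145)**2 = ((4 + 81) - 145)**2 = (85 - 145)**2 = (-60)**2 = 3600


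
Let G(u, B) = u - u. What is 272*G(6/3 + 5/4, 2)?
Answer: 0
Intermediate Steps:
G(u, B) = 0
272*G(6/3 + 5/4, 2) = 272*0 = 0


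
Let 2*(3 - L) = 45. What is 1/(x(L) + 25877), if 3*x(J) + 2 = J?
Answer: 6/155219 ≈ 3.8655e-5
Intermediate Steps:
L = -39/2 (L = 3 - ½*45 = 3 - 45/2 = -39/2 ≈ -19.500)
x(J) = -⅔ + J/3
1/(x(L) + 25877) = 1/((-⅔ + (⅓)*(-39/2)) + 25877) = 1/((-⅔ - 13/2) + 25877) = 1/(-43/6 + 25877) = 1/(155219/6) = 6/155219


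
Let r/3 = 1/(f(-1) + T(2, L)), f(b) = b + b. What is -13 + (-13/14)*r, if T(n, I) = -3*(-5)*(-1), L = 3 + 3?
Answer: -3055/238 ≈ -12.836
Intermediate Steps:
f(b) = 2*b
L = 6
T(n, I) = -15 (T(n, I) = 15*(-1) = -15)
r = -3/17 (r = 3/(2*(-1) - 15) = 3/(-2 - 15) = 3/(-17) = 3*(-1/17) = -3/17 ≈ -0.17647)
-13 + (-13/14)*r = -13 - 13/14*(-3/17) = -13 + 39/238 = -3055/238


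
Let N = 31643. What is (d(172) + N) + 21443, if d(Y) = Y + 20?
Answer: 53278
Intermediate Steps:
d(Y) = 20 + Y
(d(172) + N) + 21443 = ((20 + 172) + 31643) + 21443 = (192 + 31643) + 21443 = 31835 + 21443 = 53278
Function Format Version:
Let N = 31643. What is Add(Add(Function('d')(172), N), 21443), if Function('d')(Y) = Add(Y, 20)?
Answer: 53278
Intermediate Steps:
Function('d')(Y) = Add(20, Y)
Add(Add(Function('d')(172), N), 21443) = Add(Add(Add(20, 172), 31643), 21443) = Add(Add(192, 31643), 21443) = Add(31835, 21443) = 53278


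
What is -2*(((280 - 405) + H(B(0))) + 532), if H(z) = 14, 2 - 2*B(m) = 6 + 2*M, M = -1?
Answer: -842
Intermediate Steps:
B(m) = -1 (B(m) = 1 - (6 + 2*(-1))/2 = 1 - (6 - 2)/2 = 1 - ½*4 = 1 - 2 = -1)
-2*(((280 - 405) + H(B(0))) + 532) = -2*(((280 - 405) + 14) + 532) = -2*((-125 + 14) + 532) = -2*(-111 + 532) = -2*421 = -842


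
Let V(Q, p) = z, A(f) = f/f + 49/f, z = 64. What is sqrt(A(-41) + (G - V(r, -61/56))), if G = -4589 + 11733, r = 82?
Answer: 4*sqrt(743822)/41 ≈ 84.142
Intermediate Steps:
A(f) = 1 + 49/f
V(Q, p) = 64
G = 7144
sqrt(A(-41) + (G - V(r, -61/56))) = sqrt((49 - 41)/(-41) + (7144 - 1*64)) = sqrt(-1/41*8 + (7144 - 64)) = sqrt(-8/41 + 7080) = sqrt(290272/41) = 4*sqrt(743822)/41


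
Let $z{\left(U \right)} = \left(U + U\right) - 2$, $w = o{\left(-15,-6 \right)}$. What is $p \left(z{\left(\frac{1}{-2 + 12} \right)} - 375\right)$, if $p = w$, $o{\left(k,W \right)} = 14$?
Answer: $- \frac{26376}{5} \approx -5275.2$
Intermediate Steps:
$w = 14$
$z{\left(U \right)} = -2 + 2 U$ ($z{\left(U \right)} = 2 U - 2 = -2 + 2 U$)
$p = 14$
$p \left(z{\left(\frac{1}{-2 + 12} \right)} - 375\right) = 14 \left(\left(-2 + \frac{2}{-2 + 12}\right) - 375\right) = 14 \left(\left(-2 + \frac{2}{10}\right) - 375\right) = 14 \left(\left(-2 + 2 \cdot \frac{1}{10}\right) - 375\right) = 14 \left(\left(-2 + \frac{1}{5}\right) - 375\right) = 14 \left(- \frac{9}{5} - 375\right) = 14 \left(- \frac{1884}{5}\right) = - \frac{26376}{5}$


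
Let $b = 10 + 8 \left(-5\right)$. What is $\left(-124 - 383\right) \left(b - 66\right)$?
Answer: $48672$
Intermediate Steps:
$b = -30$ ($b = 10 - 40 = -30$)
$\left(-124 - 383\right) \left(b - 66\right) = \left(-124 - 383\right) \left(-30 - 66\right) = \left(-507\right) \left(-96\right) = 48672$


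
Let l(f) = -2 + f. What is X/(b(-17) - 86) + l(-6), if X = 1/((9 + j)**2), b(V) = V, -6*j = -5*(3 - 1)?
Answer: -843785/105472 ≈ -8.0001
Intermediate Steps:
j = 5/3 (j = -(-5)*(3 - 1)/6 = -(-5)*2/6 = -1/6*(-10) = 5/3 ≈ 1.6667)
X = 9/1024 (X = 1/((9 + 5/3)**2) = 1/((32/3)**2) = 1/(1024/9) = 9/1024 ≈ 0.0087891)
X/(b(-17) - 86) + l(-6) = 9/(1024*(-17 - 86)) + (-2 - 6) = (9/1024)/(-103) - 8 = (9/1024)*(-1/103) - 8 = -9/105472 - 8 = -843785/105472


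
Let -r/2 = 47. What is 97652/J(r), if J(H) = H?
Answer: -48826/47 ≈ -1038.9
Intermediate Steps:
r = -94 (r = -2*47 = -94)
97652/J(r) = 97652/(-94) = 97652*(-1/94) = -48826/47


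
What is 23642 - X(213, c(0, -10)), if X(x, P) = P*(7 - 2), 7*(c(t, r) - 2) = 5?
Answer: 165399/7 ≈ 23628.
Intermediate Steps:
c(t, r) = 19/7 (c(t, r) = 2 + (⅐)*5 = 2 + 5/7 = 19/7)
X(x, P) = 5*P (X(x, P) = P*5 = 5*P)
23642 - X(213, c(0, -10)) = 23642 - 5*19/7 = 23642 - 1*95/7 = 23642 - 95/7 = 165399/7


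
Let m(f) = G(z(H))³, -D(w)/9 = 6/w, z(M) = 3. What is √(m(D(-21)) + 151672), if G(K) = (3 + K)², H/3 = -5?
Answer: 2*√49582 ≈ 445.34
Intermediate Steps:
H = -15 (H = 3*(-5) = -15)
D(w) = -54/w (D(w) = -9*6/w = -54/w)
m(f) = 46656 (m(f) = ((3 + 3)²)³ = (6²)³ = 36³ = 46656)
√(m(D(-21)) + 151672) = √(46656 + 151672) = √198328 = 2*√49582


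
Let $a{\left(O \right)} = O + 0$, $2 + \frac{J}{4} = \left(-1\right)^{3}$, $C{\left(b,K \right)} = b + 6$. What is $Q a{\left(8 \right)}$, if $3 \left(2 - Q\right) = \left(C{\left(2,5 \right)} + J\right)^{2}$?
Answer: $- \frac{80}{3} \approx -26.667$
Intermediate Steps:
$C{\left(b,K \right)} = 6 + b$
$J = -12$ ($J = -8 + 4 \left(-1\right)^{3} = -8 + 4 \left(-1\right) = -8 - 4 = -12$)
$a{\left(O \right)} = O$
$Q = - \frac{10}{3}$ ($Q = 2 - \frac{\left(\left(6 + 2\right) - 12\right)^{2}}{3} = 2 - \frac{\left(8 - 12\right)^{2}}{3} = 2 - \frac{\left(-4\right)^{2}}{3} = 2 - \frac{16}{3} = - \frac{10}{3} \approx -3.3333$)
$Q a{\left(8 \right)} = \left(- \frac{10}{3}\right) 8 = - \frac{80}{3}$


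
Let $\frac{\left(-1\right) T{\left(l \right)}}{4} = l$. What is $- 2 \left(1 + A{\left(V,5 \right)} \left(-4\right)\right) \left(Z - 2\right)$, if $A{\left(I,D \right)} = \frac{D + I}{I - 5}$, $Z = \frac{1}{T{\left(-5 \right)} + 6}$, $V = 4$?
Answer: $\frac{1887}{13} \approx 145.15$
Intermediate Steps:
$T{\left(l \right)} = - 4 l$
$Z = \frac{1}{26}$ ($Z = \frac{1}{\left(-4\right) \left(-5\right) + 6} = \frac{1}{20 + 6} = \frac{1}{26} \approx 0.038462$)
$A{\left(I,D \right)} = \frac{D + I}{-5 + I}$
$- 2 \left(1 + A{\left(V,5 \right)} \left(-4\right)\right) \left(Z - 2\right) = - 2 \left(1 + \frac{5 + 4}{-5 + 4} \left(-4\right)\right) \left(\frac{1}{26} - 2\right) = - 2 \left(1 + \frac{1}{-1} \cdot 9 \left(-4\right)\right) \left(- \frac{51}{26}\right) = - 2 \left(1 + \left(-1\right) 9 \left(-4\right)\right) \left(- \frac{51}{26}\right) = - 2 \left(1 - -36\right) \left(- \frac{51}{26}\right) = - 2 \left(1 + 36\right) \left(- \frac{51}{26}\right) = \left(-2\right) 37 \left(- \frac{51}{26}\right) = \left(-74\right) \left(- \frac{51}{26}\right) = \frac{1887}{13}$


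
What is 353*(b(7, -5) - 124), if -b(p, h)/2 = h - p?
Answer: -35300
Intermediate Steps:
b(p, h) = -2*h + 2*p (b(p, h) = -2*(h - p) = -2*h + 2*p)
353*(b(7, -5) - 124) = 353*((-2*(-5) + 2*7) - 124) = 353*((10 + 14) - 124) = 353*(24 - 124) = 353*(-100) = -35300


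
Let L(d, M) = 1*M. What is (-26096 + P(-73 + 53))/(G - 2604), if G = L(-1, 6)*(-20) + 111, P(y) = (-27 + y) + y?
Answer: 8721/871 ≈ 10.013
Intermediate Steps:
L(d, M) = M
P(y) = -27 + 2*y
G = -9 (G = 6*(-20) + 111 = -120 + 111 = -9)
(-26096 + P(-73 + 53))/(G - 2604) = (-26096 + (-27 + 2*(-73 + 53)))/(-9 - 2604) = (-26096 + (-27 + 2*(-20)))/(-2613) = (-26096 + (-27 - 40))*(-1/2613) = (-26096 - 67)*(-1/2613) = -26163*(-1/2613) = 8721/871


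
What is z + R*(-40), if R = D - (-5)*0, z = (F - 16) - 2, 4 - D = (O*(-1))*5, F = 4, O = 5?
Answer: -1174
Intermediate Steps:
D = 29 (D = 4 - 5*(-1)*5 = 4 - (-5)*5 = 4 - 1*(-25) = 4 + 25 = 29)
z = -14 (z = (4 - 16) - 2 = -12 - 2 = -14)
R = 29 (R = 29 - (-5)*0 = 29 - 5*0 = 29 + 0 = 29)
z + R*(-40) = -14 + 29*(-40) = -14 - 1160 = -1174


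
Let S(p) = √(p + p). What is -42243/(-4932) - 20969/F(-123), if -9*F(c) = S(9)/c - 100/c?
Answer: 1908152820871/8205204 + 69638049*√2/9982 ≈ 2.4242e+5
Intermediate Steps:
S(p) = √2*√p (S(p) = √(2*p) = √2*√p)
F(c) = 100/(9*c) - √2/(3*c) (F(c) = -((√2*√9)/c - 100/c)/9 = -((√2*3)/c - 100/c)/9 = -((3*√2)/c - 100/c)/9 = -(3*√2/c - 100/c)/9 = -(-100/c + 3*√2/c)/9 = 100/(9*c) - √2/(3*c))
-42243/(-4932) - 20969/F(-123) = -42243/(-4932) - 20969*(-1107/(100 - 3*√2)) = -42243*(-1/4932) - 20969*(-1107/(100 - 3*√2)) = 14081/1644 - 20969/(-100/1107 + √2/369)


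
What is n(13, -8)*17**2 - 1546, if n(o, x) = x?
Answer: -3858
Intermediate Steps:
n(13, -8)*17**2 - 1546 = -8*17**2 - 1546 = -8*289 - 1546 = -2312 - 1546 = -3858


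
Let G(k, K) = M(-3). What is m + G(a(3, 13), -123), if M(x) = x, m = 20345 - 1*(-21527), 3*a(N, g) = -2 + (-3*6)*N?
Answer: 41869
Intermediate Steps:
a(N, g) = -⅔ - 6*N (a(N, g) = (-2 + (-3*6)*N)/3 = (-2 - 18*N)/3 = -⅔ - 6*N)
m = 41872 (m = 20345 + 21527 = 41872)
G(k, K) = -3
m + G(a(3, 13), -123) = 41872 - 3 = 41869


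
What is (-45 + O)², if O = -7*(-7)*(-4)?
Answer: 58081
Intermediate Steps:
O = -196 (O = 49*(-4) = -196)
(-45 + O)² = (-45 - 196)² = (-241)² = 58081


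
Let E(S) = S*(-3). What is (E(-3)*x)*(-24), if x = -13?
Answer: 2808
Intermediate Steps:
E(S) = -3*S
(E(-3)*x)*(-24) = (-3*(-3)*(-13))*(-24) = (9*(-13))*(-24) = -117*(-24) = 2808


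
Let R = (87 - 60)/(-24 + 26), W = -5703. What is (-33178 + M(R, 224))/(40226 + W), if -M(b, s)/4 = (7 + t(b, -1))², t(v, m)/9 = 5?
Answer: -43994/34523 ≈ -1.2743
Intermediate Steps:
R = 27/2 ≈ 13.500
t(v, m) = 45 (t(v, m) = 9*5 = 45)
M(b, s) = -10816 (M(b, s) = -4*(7 + 45)² = -4*52² = -4*2704 = -10816)
(-33178 + M(R, 224))/(40226 + W) = (-33178 - 10816)/(40226 - 5703) = -43994/34523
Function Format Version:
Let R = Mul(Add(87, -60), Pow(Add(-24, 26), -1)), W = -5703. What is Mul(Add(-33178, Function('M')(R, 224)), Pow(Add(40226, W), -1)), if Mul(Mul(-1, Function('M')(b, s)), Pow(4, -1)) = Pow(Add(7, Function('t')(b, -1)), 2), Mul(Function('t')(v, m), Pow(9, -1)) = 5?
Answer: Rational(-43994, 34523) ≈ -1.2743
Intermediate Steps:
R = Rational(27, 2) (R = Mul(27, Pow(2, -1)) = Mul(27, Rational(1, 2)) = Rational(27, 2) ≈ 13.500)
Function('t')(v, m) = 45 (Function('t')(v, m) = Mul(9, 5) = 45)
Function('M')(b, s) = -10816 (Function('M')(b, s) = Mul(-4, Pow(Add(7, 45), 2)) = Mul(-4, Pow(52, 2)) = Mul(-4, 2704) = -10816)
Mul(Add(-33178, Function('M')(R, 224)), Pow(Add(40226, W), -1)) = Mul(Add(-33178, -10816), Pow(Add(40226, -5703), -1)) = Mul(-43994, Pow(34523, -1)) = Mul(-43994, Rational(1, 34523)) = Rational(-43994, 34523)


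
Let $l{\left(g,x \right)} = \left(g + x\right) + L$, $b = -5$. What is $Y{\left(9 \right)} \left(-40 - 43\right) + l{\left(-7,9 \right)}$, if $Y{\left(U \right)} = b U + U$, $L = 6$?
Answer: $2996$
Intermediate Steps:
$l{\left(g,x \right)} = 6 + g + x$ ($l{\left(g,x \right)} = \left(g + x\right) + 6 = 6 + g + x$)
$Y{\left(U \right)} = - 4 U$ ($Y{\left(U \right)} = - 5 U + U = - 4 U$)
$Y{\left(9 \right)} \left(-40 - 43\right) + l{\left(-7,9 \right)} = \left(-4\right) 9 \left(-40 - 43\right) + \left(6 - 7 + 9\right) = - 36 \left(-40 - 43\right) + 8 = \left(-36\right) \left(-83\right) + 8 = 2988 + 8 = 2996$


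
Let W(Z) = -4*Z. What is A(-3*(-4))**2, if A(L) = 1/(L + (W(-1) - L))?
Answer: 1/16 ≈ 0.062500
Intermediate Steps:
A(L) = 1/4 (A(L) = 1/(L + (-4*(-1) - L)) = 1/(L + (4 - L)) = 1/4)
A(-3*(-4))**2 = (1/4)**2 = 1/16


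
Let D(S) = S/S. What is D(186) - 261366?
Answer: -261365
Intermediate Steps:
D(S) = 1
D(186) - 261366 = 1 - 261366 = -261365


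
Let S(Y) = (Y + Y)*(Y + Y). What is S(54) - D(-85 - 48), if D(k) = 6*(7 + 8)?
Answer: 11574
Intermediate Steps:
S(Y) = 4*Y² (S(Y) = (2*Y)*(2*Y) = 4*Y²)
D(k) = 90 (D(k) = 6*15 = 90)
S(54) - D(-85 - 48) = 4*54² - 1*90 = 4*2916 - 90 = 11664 - 90 = 11574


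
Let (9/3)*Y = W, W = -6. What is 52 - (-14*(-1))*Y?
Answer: 80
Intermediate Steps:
Y = -2 (Y = (⅓)*(-6) = -2)
52 - (-14*(-1))*Y = 52 - (-14*(-1))*(-2) = 52 - 14*(-2) = 52 - 1*(-28) = 52 + 28 = 80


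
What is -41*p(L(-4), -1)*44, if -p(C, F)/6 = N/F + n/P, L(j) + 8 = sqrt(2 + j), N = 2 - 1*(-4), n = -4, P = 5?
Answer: -368016/5 ≈ -73603.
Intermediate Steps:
N = 6 (N = 2 + 4 = 6)
L(j) = -8 + sqrt(2 + j)
p(C, F) = 24/5 - 36/F (p(C, F) = -6*(6/F - 4/5) = -6*(-4/5 + 6/F) = 24/5 - 36/F)
-41*p(L(-4), -1)*44 = -41*(24/5 - 36/(-1))*44 = -41*(24/5 - 36*(-1))*44 = -41*(24/5 + 36)*44 = -41*204/5*44 = -8364/5*44 = -368016/5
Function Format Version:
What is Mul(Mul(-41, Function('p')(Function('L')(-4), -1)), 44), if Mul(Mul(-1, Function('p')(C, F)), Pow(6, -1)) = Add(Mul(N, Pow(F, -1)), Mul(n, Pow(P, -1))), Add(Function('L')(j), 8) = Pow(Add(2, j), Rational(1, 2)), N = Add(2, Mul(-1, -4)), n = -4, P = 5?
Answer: Rational(-368016, 5) ≈ -73603.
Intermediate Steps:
N = 6 (N = Add(2, 4) = 6)
Function('L')(j) = Add(-8, Pow(Add(2, j), Rational(1, 2)))
Function('p')(C, F) = Add(Rational(24, 5), Mul(-36, Pow(F, -1))) (Function('p')(C, F) = Mul(-6, Add(Mul(6, Pow(F, -1)), Mul(-4, Pow(5, -1)))) = Mul(-6, Add(Mul(6, Pow(F, -1)), Mul(-4, Rational(1, 5)))) = Mul(-6, Add(Mul(6, Pow(F, -1)), Rational(-4, 5))) = Mul(-6, Add(Rational(-4, 5), Mul(6, Pow(F, -1)))) = Add(Rational(24, 5), Mul(-36, Pow(F, -1))))
Mul(Mul(-41, Function('p')(Function('L')(-4), -1)), 44) = Mul(Mul(-41, Add(Rational(24, 5), Mul(-36, Pow(-1, -1)))), 44) = Mul(Mul(-41, Add(Rational(24, 5), Mul(-36, -1))), 44) = Mul(Mul(-41, Add(Rational(24, 5), 36)), 44) = Mul(Mul(-41, Rational(204, 5)), 44) = Mul(Rational(-8364, 5), 44) = Rational(-368016, 5)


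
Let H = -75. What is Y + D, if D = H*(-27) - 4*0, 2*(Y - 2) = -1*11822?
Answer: -3884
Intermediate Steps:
Y = -5909 (Y = 2 + (-1*11822)/2 = 2 + (½)*(-11822) = 2 - 5911 = -5909)
D = 2025 (D = -75*(-27) - 4*0 = 2025 + 0 = 2025)
Y + D = -5909 + 2025 = -3884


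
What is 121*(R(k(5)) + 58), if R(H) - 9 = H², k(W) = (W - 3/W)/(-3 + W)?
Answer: 217316/25 ≈ 8692.6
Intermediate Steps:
k(W) = (W - 3/W)/(-3 + W)
R(H) = 9 + H²
121*(R(k(5)) + 58) = 121*((9 + ((-3 + 5²)/(5*(-3 + 5)))²) + 58) = 121*((9 + ((⅕)*(-3 + 25)/2)²) + 58) = 121*((9 + ((⅕)*(½)*22)²) + 58) = 121*((9 + (11/5)²) + 58) = 121*((9 + 121/25) + 58) = 121*(346/25 + 58) = 121*(1796/25) = 217316/25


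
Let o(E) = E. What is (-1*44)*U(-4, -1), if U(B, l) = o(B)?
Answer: 176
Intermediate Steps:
U(B, l) = B
(-1*44)*U(-4, -1) = -1*44*(-4) = -44*(-4) = 176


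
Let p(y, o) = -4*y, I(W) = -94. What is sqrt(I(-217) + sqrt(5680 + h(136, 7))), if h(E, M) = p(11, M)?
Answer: sqrt(-94 + 2*sqrt(1409)) ≈ 4.3505*I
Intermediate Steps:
h(E, M) = -44 (h(E, M) = -4*11 = -44)
sqrt(I(-217) + sqrt(5680 + h(136, 7))) = sqrt(-94 + sqrt(5680 - 44)) = sqrt(-94 + sqrt(5636)) = sqrt(-94 + 2*sqrt(1409))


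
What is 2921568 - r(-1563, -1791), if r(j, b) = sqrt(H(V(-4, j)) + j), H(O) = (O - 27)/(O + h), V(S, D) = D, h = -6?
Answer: 2921568 - I*sqrt(427248637)/523 ≈ 2.9216e+6 - 39.522*I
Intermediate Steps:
H(O) = (-27 + O)/(-6 + O) (H(O) = (O - 27)/(O - 6) = (-27 + O)/(-6 + O))
r(j, b) = sqrt(j + (-27 + j)/(-6 + j)) (r(j, b) = sqrt((-27 + j)/(-6 + j) + j) = sqrt(j + (-27 + j)/(-6 + j)))
2921568 - r(-1563, -1791) = 2921568 - sqrt((-27 - 1563 - 1563*(-6 - 1563))/(-6 - 1563)) = 2921568 - sqrt((-27 - 1563 - 1563*(-1569))/(-1569)) = 2921568 - sqrt(-(-27 - 1563 + 2452347)/1569) = 2921568 - sqrt(-1/1569*2450757) = 2921568 - sqrt(-816919/523) = 2921568 - I*sqrt(427248637)/523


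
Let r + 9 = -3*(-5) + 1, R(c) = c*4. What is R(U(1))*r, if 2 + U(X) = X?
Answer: -28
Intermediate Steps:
U(X) = -2 + X
R(c) = 4*c
r = 7 (r = -9 + (-3*(-5) + 1) = -9 + (15 + 1) = -9 + 16 = 7)
R(U(1))*r = (4*(-2 + 1))*7 = (4*(-1))*7 = -4*7 = -28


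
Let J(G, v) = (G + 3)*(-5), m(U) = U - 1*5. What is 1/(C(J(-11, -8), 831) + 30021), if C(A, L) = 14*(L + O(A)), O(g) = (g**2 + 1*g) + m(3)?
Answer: 1/64587 ≈ 1.5483e-5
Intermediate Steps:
m(U) = -5 + U (m(U) = U - 5 = -5 + U)
O(g) = -2 + g + g**2 (O(g) = (g**2 + 1*g) + (-5 + 3) = (g**2 + g) - 2 = (g + g**2) - 2 = -2 + g + g**2)
J(G, v) = -15 - 5*G (J(G, v) = (3 + G)*(-5) = -15 - 5*G)
C(A, L) = -28 + 14*A + 14*L + 14*A**2 (C(A, L) = 14*(L + (-2 + A + A**2)) = 14*(-2 + A + L + A**2) = -28 + 14*A + 14*L + 14*A**2)
1/(C(J(-11, -8), 831) + 30021) = 1/((-28 + 14*(-15 - 5*(-11)) + 14*831 + 14*(-15 - 5*(-11))**2) + 30021) = 1/((-28 + 14*(-15 + 55) + 11634 + 14*(-15 + 55)**2) + 30021) = 1/((-28 + 14*40 + 11634 + 14*40**2) + 30021) = 1/((-28 + 560 + 11634 + 14*1600) + 30021) = 1/((-28 + 560 + 11634 + 22400) + 30021) = 1/(34566 + 30021) = 1/64587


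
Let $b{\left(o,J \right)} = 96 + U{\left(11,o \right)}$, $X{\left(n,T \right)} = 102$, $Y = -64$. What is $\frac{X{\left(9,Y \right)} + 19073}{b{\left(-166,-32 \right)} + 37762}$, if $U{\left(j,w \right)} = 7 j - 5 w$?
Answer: $\frac{3835}{7753} \approx 0.49465$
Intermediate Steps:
$U{\left(j,w \right)} = - 5 w + 7 j$
$b{\left(o,J \right)} = 173 - 5 o$ ($b{\left(o,J \right)} = 96 - \left(-77 + 5 o\right) = 173 - 5 o$)
$\frac{X{\left(9,Y \right)} + 19073}{b{\left(-166,-32 \right)} + 37762} = \frac{102 + 19073}{\left(173 - -830\right) + 37762} = \frac{19175}{\left(173 + 830\right) + 37762} = \frac{19175}{1003 + 37762} = \frac{19175}{38765} = 19175 \cdot \frac{1}{38765} = \frac{3835}{7753}$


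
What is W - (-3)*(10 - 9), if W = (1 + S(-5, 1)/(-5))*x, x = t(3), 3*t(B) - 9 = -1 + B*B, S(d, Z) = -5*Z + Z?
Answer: 66/5 ≈ 13.200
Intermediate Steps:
S(d, Z) = -4*Z
t(B) = 8/3 + B²/3 (t(B) = 3 + (-1 + B*B)/3 = 3 + (-1 + B²)/3 = 3 + (-⅓ + B²/3) = 8/3 + B²/3)
x = 17/3 (x = 8/3 + (⅓)*3² = 8/3 + (⅓)*9 = 8/3 + 3 = 17/3 ≈ 5.6667)
W = 51/5 (W = (1 - 4*1/(-5))*(17/3) = (1 - 4*(-⅕))*(17/3) = (1 + ⅘)*(17/3) = (9/5)*(17/3) = 51/5 ≈ 10.200)
W - (-3)*(10 - 9) = 51/5 - (-3)*(10 - 9) = 51/5 - (-3) = 51/5 - 1*(-3) = 51/5 + 3 = 66/5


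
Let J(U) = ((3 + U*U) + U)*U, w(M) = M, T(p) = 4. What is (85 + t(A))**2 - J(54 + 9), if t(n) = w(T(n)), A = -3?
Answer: -246284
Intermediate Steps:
J(U) = U*(3 + U + U**2) (J(U) = ((3 + U**2) + U)*U = (3 + U + U**2)*U = U*(3 + U + U**2))
t(n) = 4
(85 + t(A))**2 - J(54 + 9) = (85 + 4)**2 - (54 + 9)*(3 + (54 + 9) + (54 + 9)**2) = 89**2 - 63*(3 + 63 + 63**2) = 7921 - 63*(3 + 63 + 3969) = 7921 - 63*4035 = 7921 - 1*254205 = 7921 - 254205 = -246284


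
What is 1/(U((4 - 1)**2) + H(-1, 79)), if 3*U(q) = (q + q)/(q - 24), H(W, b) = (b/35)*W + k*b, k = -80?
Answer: -35/221293 ≈ -0.00015816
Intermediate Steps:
H(W, b) = -80*b + W*b/35 (H(W, b) = (b/35)*W - 80*b = W*b/35 - 80*b = -80*b + W*b/35)
U(q) = 2*q/(3*(-24 + q)) (U(q) = ((q + q)/(q - 24))/3 = ((2*q)/(-24 + q))/3 = (2*q/(-24 + q))/3 = 2*q/(3*(-24 + q)))
1/(U((4 - 1)**2) + H(-1, 79)) = 1/(2*(4 - 1)**2/(3*(-24 + (4 - 1)**2)) + (1/35)*79*(-2800 - 1)) = 1/((2/3)*3**2/(-24 + 3**2) + (1/35)*79*(-2801)) = 1/((2/3)*9/(-24 + 9) - 221279/35) = 1/((2/3)*9/(-15) - 221279/35) = 1/((2/3)*9*(-1/15) - 221279/35) = 1/(-2/5 - 221279/35) = 1/(-221293/35) = -35/221293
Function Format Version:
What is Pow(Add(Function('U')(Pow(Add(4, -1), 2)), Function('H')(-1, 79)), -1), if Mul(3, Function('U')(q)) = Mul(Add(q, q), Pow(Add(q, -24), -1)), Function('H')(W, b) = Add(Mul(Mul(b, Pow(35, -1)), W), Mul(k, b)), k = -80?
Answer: Rational(-35, 221293) ≈ -0.00015816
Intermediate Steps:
Function('H')(W, b) = Add(Mul(-80, b), Mul(Rational(1, 35), W, b)) (Function('H')(W, b) = Add(Mul(Mul(b, Pow(35, -1)), W), Mul(-80, b)) = Add(Mul(Mul(b, Rational(1, 35)), W), Mul(-80, b)) = Add(Mul(Mul(Rational(1, 35), b), W), Mul(-80, b)) = Add(Mul(Rational(1, 35), W, b), Mul(-80, b)) = Add(Mul(-80, b), Mul(Rational(1, 35), W, b)))
Function('U')(q) = Mul(Rational(2, 3), q, Pow(Add(-24, q), -1)) (Function('U')(q) = Mul(Rational(1, 3), Mul(Add(q, q), Pow(Add(q, -24), -1))) = Mul(Rational(1, 3), Mul(Mul(2, q), Pow(Add(-24, q), -1))) = Mul(Rational(1, 3), Mul(2, q, Pow(Add(-24, q), -1))) = Mul(Rational(2, 3), q, Pow(Add(-24, q), -1)))
Pow(Add(Function('U')(Pow(Add(4, -1), 2)), Function('H')(-1, 79)), -1) = Pow(Add(Mul(Rational(2, 3), Pow(Add(4, -1), 2), Pow(Add(-24, Pow(Add(4, -1), 2)), -1)), Mul(Rational(1, 35), 79, Add(-2800, -1))), -1) = Pow(Add(Mul(Rational(2, 3), Pow(3, 2), Pow(Add(-24, Pow(3, 2)), -1)), Mul(Rational(1, 35), 79, -2801)), -1) = Pow(Add(Mul(Rational(2, 3), 9, Pow(Add(-24, 9), -1)), Rational(-221279, 35)), -1) = Pow(Add(Mul(Rational(2, 3), 9, Pow(-15, -1)), Rational(-221279, 35)), -1) = Pow(Add(Mul(Rational(2, 3), 9, Rational(-1, 15)), Rational(-221279, 35)), -1) = Pow(Add(Rational(-2, 5), Rational(-221279, 35)), -1) = Pow(Rational(-221293, 35), -1) = Rational(-35, 221293)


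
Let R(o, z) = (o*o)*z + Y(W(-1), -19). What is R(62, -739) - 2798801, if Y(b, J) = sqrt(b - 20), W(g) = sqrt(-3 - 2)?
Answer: -5639517 + sqrt(-20 + I*sqrt(5)) ≈ -5.6395e+6 + 4.4791*I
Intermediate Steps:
W(g) = I*sqrt(5) (W(g) = sqrt(-5) = I*sqrt(5))
Y(b, J) = sqrt(-20 + b)
R(o, z) = sqrt(-20 + I*sqrt(5)) + z*o**2 (R(o, z) = (o*o)*z + sqrt(-20 + I*sqrt(5)) = o**2*z + sqrt(-20 + I*sqrt(5)) = z*o**2 + sqrt(-20 + I*sqrt(5)) = sqrt(-20 + I*sqrt(5)) + z*o**2)
R(62, -739) - 2798801 = (sqrt(-20 + I*sqrt(5)) - 739*62**2) - 2798801 = (sqrt(-20 + I*sqrt(5)) - 739*3844) - 2798801 = (sqrt(-20 + I*sqrt(5)) - 2840716) - 2798801 = (-2840716 + sqrt(-20 + I*sqrt(5))) - 2798801 = -5639517 + sqrt(-20 + I*sqrt(5))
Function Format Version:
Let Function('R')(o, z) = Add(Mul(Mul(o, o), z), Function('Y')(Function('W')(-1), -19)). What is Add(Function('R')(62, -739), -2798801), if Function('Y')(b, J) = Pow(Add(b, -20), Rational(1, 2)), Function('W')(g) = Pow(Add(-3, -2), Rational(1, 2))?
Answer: Add(-5639517, Pow(Add(-20, Mul(I, Pow(5, Rational(1, 2)))), Rational(1, 2))) ≈ Add(-5.6395e+6, Mul(4.4791, I))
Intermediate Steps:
Function('W')(g) = Mul(I, Pow(5, Rational(1, 2))) (Function('W')(g) = Pow(-5, Rational(1, 2)) = Mul(I, Pow(5, Rational(1, 2))))
Function('Y')(b, J) = Pow(Add(-20, b), Rational(1, 2))
Function('R')(o, z) = Add(Pow(Add(-20, Mul(I, Pow(5, Rational(1, 2)))), Rational(1, 2)), Mul(z, Pow(o, 2))) (Function('R')(o, z) = Add(Mul(Mul(o, o), z), Pow(Add(-20, Mul(I, Pow(5, Rational(1, 2)))), Rational(1, 2))) = Add(Mul(Pow(o, 2), z), Pow(Add(-20, Mul(I, Pow(5, Rational(1, 2)))), Rational(1, 2))) = Add(Mul(z, Pow(o, 2)), Pow(Add(-20, Mul(I, Pow(5, Rational(1, 2)))), Rational(1, 2))) = Add(Pow(Add(-20, Mul(I, Pow(5, Rational(1, 2)))), Rational(1, 2)), Mul(z, Pow(o, 2))))
Add(Function('R')(62, -739), -2798801) = Add(Add(Pow(Add(-20, Mul(I, Pow(5, Rational(1, 2)))), Rational(1, 2)), Mul(-739, Pow(62, 2))), -2798801) = Add(Add(Pow(Add(-20, Mul(I, Pow(5, Rational(1, 2)))), Rational(1, 2)), Mul(-739, 3844)), -2798801) = Add(Add(Pow(Add(-20, Mul(I, Pow(5, Rational(1, 2)))), Rational(1, 2)), -2840716), -2798801) = Add(Add(-2840716, Pow(Add(-20, Mul(I, Pow(5, Rational(1, 2)))), Rational(1, 2))), -2798801) = Add(-5639517, Pow(Add(-20, Mul(I, Pow(5, Rational(1, 2)))), Rational(1, 2)))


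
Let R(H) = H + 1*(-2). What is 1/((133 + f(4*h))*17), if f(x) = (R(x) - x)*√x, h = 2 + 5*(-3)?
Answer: 133/304249 + 4*I*√13/304249 ≈ 0.00043714 + 4.7403e-5*I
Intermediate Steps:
R(H) = -2 + H (R(H) = H - 2 = -2 + H)
h = -13 (h = 2 - 15 = -13)
f(x) = -2*√x (f(x) = ((-2 + x) - x)*√x = -2*√x)
1/((133 + f(4*h))*17) = 1/((133 - 2*2*I*√13)*17) = 1/((133 - 4*I*√13)*17) = 1/(2261 - 68*I*√13)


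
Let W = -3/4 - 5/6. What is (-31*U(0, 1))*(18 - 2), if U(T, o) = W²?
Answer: -11191/9 ≈ -1243.4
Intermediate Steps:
W = -19/12 (W = -3*¼ - 5*⅙ = -¾ - ⅚ = -19/12 ≈ -1.5833)
U(T, o) = 361/144 (U(T, o) = (-19/12)² = 361/144)
(-31*U(0, 1))*(18 - 2) = (-31*361/144)*(18 - 2) = -11191/144*16 = -11191/9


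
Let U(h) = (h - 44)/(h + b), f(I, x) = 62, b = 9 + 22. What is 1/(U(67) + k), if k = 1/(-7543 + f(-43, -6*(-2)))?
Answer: 733138/171965 ≈ 4.2633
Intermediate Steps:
b = 31
U(h) = (-44 + h)/(31 + h) (U(h) = (h - 44)/(h + 31) = (-44 + h)/(31 + h))
k = -1/7481 (k = 1/(-7543 + 62) = 1/(-7481) = -1/7481 ≈ -0.00013367)
1/(U(67) + k) = 1/((-44 + 67)/(31 + 67) - 1/7481) = 1/(23/98 - 1/7481) = 1/(171965/733138) = 733138/171965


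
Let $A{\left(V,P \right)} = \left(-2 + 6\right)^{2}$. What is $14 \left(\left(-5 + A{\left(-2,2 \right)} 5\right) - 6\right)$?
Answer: $966$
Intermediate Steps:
$A{\left(V,P \right)} = 16$ ($A{\left(V,P \right)} = 4^{2} = 16$)
$14 \left(\left(-5 + A{\left(-2,2 \right)} 5\right) - 6\right) = 14 \left(\left(-5 + 16 \cdot 5\right) - 6\right) = 14 \left(\left(-5 + 80\right) - 6\right) = 14 \left(75 - 6\right) = 14 \cdot 69 = 966$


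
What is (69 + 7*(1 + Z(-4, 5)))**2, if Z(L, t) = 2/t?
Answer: 155236/25 ≈ 6209.4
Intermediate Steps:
(69 + 7*(1 + Z(-4, 5)))**2 = (69 + 7*(1 + 2/5))**2 = (69 + 7*(7/5))**2 = (69 + 49/5)**2 = (394/5)**2 = 155236/25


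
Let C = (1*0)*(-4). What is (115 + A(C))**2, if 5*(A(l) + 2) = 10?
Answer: 13225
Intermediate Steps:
C = 0 (C = 0*(-4) = 0)
A(l) = 0 (A(l) = -2 + (1/5)*10 = -2 + 2 = 0)
(115 + A(C))**2 = (115 + 0)**2 = 115**2 = 13225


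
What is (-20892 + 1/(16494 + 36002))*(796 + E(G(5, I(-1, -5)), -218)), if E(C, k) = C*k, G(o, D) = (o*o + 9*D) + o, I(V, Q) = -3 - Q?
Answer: 2650836123727/13124 ≈ 2.0198e+8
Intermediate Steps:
G(o, D) = o + o² + 9*D (G(o, D) = (o² + 9*D) + o = o + o² + 9*D)
(-20892 + 1/(16494 + 36002))*(796 + E(G(5, I(-1, -5)), -218)) = (-20892 + 1/(16494 + 36002))*(796 + (5 + 5² + 9*(-3 - 1*(-5)))*(-218)) = (-20892 + 1/52496)*(796 + (5 + 25 + 9*(-3 + 5))*(-218)) = (-20892 + 1/52496)*(796 + (5 + 25 + 9*2)*(-218)) = -1096746431*(796 + (5 + 25 + 18)*(-218))/52496 = -1096746431*(796 + 48*(-218))/52496 = -1096746431*(796 - 10464)/52496 = -1096746431/52496*(-9668) = 2650836123727/13124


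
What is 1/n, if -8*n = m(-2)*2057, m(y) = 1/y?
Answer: 16/2057 ≈ 0.0077783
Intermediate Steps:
m(y) = 1/y
n = 2057/16 (n = -2057/(8*(-2)) = -(-1)*2057/16 = -⅛*(-2057/2) = 2057/16 ≈ 128.56)
1/n = 1/(2057/16) = 16/2057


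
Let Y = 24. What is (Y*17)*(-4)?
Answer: -1632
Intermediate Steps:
(Y*17)*(-4) = (24*17)*(-4) = 408*(-4) = -1632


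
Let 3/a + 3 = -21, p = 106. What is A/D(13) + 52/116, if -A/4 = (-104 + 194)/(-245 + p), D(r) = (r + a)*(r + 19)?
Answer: 188731/415193 ≈ 0.45456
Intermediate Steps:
a = -1/8 (a = 3/(-3 - 21) = 3/(-24) = 3*(-1/24) = -1/8 ≈ -0.12500)
D(r) = (19 + r)*(-1/8 + r) (D(r) = (r - 1/8)*(r + 19) = (-1/8 + r)*(19 + r) = (19 + r)*(-1/8 + r))
A = 360/139 (A = -4*(-104 + 194)/(-245 + 106) = -360/(-139) = -360*(-1)/139 = -4*(-90/139) = 360/139 ≈ 2.5899)
A/D(13) + 52/116 = 360/(139*(-19/8 + 13**2 + (151/8)*13)) + 52/116 = 360/(139*(-19/8 + 169 + 1963/8)) + 52*(1/116) = (360/139)/412 + 13/29 = (360/139)*(1/412) + 13/29 = 90/14317 + 13/29 = 188731/415193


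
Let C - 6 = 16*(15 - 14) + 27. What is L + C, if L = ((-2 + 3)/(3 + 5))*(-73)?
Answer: 319/8 ≈ 39.875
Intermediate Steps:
C = 49 (C = 6 + (16*(15 - 14) + 27) = 6 + (16*1 + 27) = 6 + (16 + 27) = 6 + 43 = 49)
L = -73/8 (L = (1/8)*(-73) = -73/8 ≈ -9.1250)
L + C = -73/8 + 49 = 319/8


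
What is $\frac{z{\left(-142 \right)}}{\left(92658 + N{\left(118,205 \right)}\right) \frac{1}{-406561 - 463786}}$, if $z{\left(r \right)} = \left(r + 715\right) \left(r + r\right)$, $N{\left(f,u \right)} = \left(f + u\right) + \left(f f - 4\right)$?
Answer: $\frac{141633308004}{106901} \approx 1.3249 \cdot 10^{6}$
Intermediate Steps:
$N{\left(f,u \right)} = -4 + f + u + f^{2}$ ($N{\left(f,u \right)} = \left(f + u\right) + \left(f^{2} - 4\right) = \left(f + u\right) + \left(-4 + f^{2}\right) = -4 + f + u + f^{2}$)
$z{\left(r \right)} = 2 r \left(715 + r\right)$ ($z{\left(r \right)} = \left(715 + r\right) 2 r = 2 r \left(715 + r\right)$)
$\frac{z{\left(-142 \right)}}{\left(92658 + N{\left(118,205 \right)}\right) \frac{1}{-406561 - 463786}} = \frac{2 \left(-142\right) \left(715 - 142\right)}{\left(92658 + \left(-4 + 118 + 205 + 118^{2}\right)\right) \frac{1}{-406561 - 463786}} = \frac{2 \left(-142\right) 573}{\left(92658 + \left(-4 + 118 + 205 + 13924\right)\right) \frac{1}{-870347}} = - \frac{162732}{\left(92658 + 14243\right) \left(- \frac{1}{870347}\right)} = - \frac{162732}{106901 \left(- \frac{1}{870347}\right)} = - \frac{162732}{- \frac{106901}{870347}} = \left(-162732\right) \left(- \frac{870347}{106901}\right) = \frac{141633308004}{106901}$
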